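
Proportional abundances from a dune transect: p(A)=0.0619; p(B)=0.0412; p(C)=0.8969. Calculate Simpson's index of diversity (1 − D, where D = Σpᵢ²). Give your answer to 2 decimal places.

0.19

D = 0.0619² + 0.0412² + 0.8969² = 0.0038 + 0.0017 + 0.8044 = 0.8100 (working shown to 4 dp, full precision carried).
So 1 − D = 0.1900, i.e. 0.19 to 2 decimal places.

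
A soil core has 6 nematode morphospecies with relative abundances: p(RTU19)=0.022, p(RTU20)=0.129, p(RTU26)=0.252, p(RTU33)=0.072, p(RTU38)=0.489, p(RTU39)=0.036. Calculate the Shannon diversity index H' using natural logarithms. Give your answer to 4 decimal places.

Each pᵢ ln pᵢ term (working shown to 6 dp, full precision carried): 0.022×(-3.816713)=-0.083968, 0.129×(-2.047943)=-0.264185, 0.252×(-1.378326)=-0.347338, 0.072×(-2.631089)=-0.189438, 0.489×(-0.715393)=-0.349827, 0.036×(-3.324236)=-0.119673.
Sum = -1.354429, so H' = 1.3544.

1.3544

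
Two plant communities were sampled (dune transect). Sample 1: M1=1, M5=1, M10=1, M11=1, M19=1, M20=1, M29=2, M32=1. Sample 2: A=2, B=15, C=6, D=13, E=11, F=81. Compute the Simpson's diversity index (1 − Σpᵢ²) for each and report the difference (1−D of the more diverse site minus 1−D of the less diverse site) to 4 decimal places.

Sample 1: N=9, proportions 0.111111, 0.111111, 0.111111, 0.111111, 0.111111, 0.111111, 0.222222, 0.111111, giving 1−D = 0.864198 (working shown to 6 dp, full precision carried).
Sample 2: N=128, proportions 0.015625, 0.117188, 0.046875, 0.101562, 0.085938, 0.632812, giving 1−D = 0.565674.
Difference = |0.864198 − 0.565674| = 0.298524, i.e. 0.2985 to 4 decimal places.

0.2985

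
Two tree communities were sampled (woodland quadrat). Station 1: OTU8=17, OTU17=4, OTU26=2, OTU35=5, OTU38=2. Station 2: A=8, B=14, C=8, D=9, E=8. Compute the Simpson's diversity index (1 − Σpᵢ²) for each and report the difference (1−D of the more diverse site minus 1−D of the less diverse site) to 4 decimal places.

Station 1: N=30, proportions 0.5666667, 0.1333333, 0.0666667, 0.1666667, 0.0666667, giving 1−D = 0.6244444 (working shown to 7 dp, full precision carried).
Station 2: N=47, proportions 0.1702128, 0.2978723, 0.1702128, 0.1914894, 0.1702128, giving 1−D = 0.7876867.
Difference = |0.6244444 − 0.7876867| = 0.1632423, i.e. 0.1632 to 4 decimal places.

0.1632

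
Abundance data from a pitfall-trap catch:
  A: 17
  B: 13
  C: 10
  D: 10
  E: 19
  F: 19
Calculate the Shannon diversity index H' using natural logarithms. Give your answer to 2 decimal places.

Total N = 17+13+10+10+19+19 = 88, so the proportions are 0.1932, 0.1477, 0.1136, 0.1136, 0.2159, 0.2159 (working shown to 4 dp, full precision carried).
Each pᵢ ln pᵢ term: 0.1932×(-1.6441)=-0.3176, 0.1477×(-1.9124)=-0.2825, 0.1136×(-2.1748)=-0.2471, 0.1136×(-2.1748)=-0.2471, 0.2159×(-1.5329)=-0.3310, 0.2159×(-1.5329)=-0.3310.
Sum = -1.7563, so H' = 1.76.

1.76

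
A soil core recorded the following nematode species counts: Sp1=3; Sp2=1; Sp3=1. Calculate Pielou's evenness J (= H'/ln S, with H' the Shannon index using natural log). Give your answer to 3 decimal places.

Total N = 3+1+1 = 5, so the proportions are 0.6, 0.2, 0.2 (working shown to 5 dp, full precision carried).
H' = −Σ pᵢ ln pᵢ = −((-0.30650) + (-0.32189) + (-0.32189)) = 0.95027.
With S = 3 species, ln S = 1.09861, so J = 0.95027/1.09861 = 0.86497, i.e. 0.865 to 3 decimal places.

0.865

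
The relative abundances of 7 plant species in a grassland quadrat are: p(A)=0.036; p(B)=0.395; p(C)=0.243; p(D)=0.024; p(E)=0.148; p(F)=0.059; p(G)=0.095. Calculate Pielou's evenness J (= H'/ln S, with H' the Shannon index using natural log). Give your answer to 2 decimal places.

0.82

H' = −Σ pᵢ ln pᵢ = −((-0.1197) + (-0.3669) + (-0.3438) + (-0.0895) + (-0.2828) + (-0.1670) + (-0.2236)) = 1.5932 (working shown to 4 dp, full precision carried).
With S = 7 species, ln S = 1.9459, so J = 1.5932/1.9459 = 0.8188, i.e. 0.82 to 2 decimal places.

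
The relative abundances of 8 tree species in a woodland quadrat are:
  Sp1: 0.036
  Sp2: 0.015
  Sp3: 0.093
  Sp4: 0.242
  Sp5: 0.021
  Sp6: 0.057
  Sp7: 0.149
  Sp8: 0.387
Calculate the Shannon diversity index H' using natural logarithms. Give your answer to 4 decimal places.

Each pᵢ ln pᵢ term (working shown to 6 dp, full precision carried): 0.036×(-3.324236)=-0.119673, 0.015×(-4.199705)=-0.062996, 0.093×(-2.375156)=-0.220889, 0.242×(-1.418818)=-0.343354, 0.021×(-3.863233)=-0.081128, 0.057×(-2.864704)=-0.163288, 0.149×(-1.903809)=-0.283668, 0.387×(-0.949331)=-0.367391.
Sum = -1.642386, so H' = 1.6424.

1.6424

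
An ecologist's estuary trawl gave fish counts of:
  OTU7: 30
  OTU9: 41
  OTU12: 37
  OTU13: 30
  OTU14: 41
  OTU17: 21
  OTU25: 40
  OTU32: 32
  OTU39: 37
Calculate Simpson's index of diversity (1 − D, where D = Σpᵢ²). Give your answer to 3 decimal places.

0.885

Total N = 30+41+37+30+41+21+40+32+37 = 309, so the proportions are 0.09709, 0.13269, 0.11974, 0.09709, 0.13269, 0.06796, 0.12945, 0.10356, 0.11974 (working shown to 5 dp, full precision carried).
D = 0.09709² + 0.13269² + 0.11974² + 0.09709² + 0.13269² + 0.06796² + 0.12945² + 0.10356² + 0.11974² = 0.00943 + 0.01761 + 0.01434 + 0.00943 + 0.01761 + 0.00462 + 0.01676 + 0.01072 + 0.01434 = 0.11484.
So 1 − D = 0.88516, i.e. 0.885 to 3 decimal places.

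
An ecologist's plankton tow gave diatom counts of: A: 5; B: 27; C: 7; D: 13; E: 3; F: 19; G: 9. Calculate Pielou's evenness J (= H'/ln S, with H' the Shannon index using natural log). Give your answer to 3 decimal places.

0.890

Total N = 5+27+7+13+3+19+9 = 83, so the proportions are 0.06024, 0.3253, 0.08434, 0.15663, 0.03614, 0.22892, 0.10843 (working shown to 5 dp, full precision carried).
H' = −Σ pᵢ ln pᵢ = −((-0.16924) + (-0.36531) + (-0.20856) + (-0.29037) + (-0.12001) + (-0.33751) + (-0.24090)) = 1.73190.
With S = 7 species, ln S = 1.94591, so J = 1.73190/1.94591 = 0.89002, i.e. 0.890 to 3 decimal places.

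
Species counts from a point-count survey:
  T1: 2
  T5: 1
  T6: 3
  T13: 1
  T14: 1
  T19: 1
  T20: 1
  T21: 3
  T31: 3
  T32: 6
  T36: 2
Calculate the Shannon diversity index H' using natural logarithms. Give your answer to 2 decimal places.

Total N = 2+1+3+1+1+1+1+3+3+6+2 = 24, so the proportions are 0.0833, 0.0417, 0.125, 0.0417, 0.0417, 0.0417, 0.0417, 0.125, 0.125, 0.25, 0.0833 (working shown to 4 dp, full precision carried).
Each pᵢ ln pᵢ term: 0.0833×(-2.4849)=-0.2071, 0.0417×(-3.1781)=-0.1324, 0.125×(-2.0794)=-0.2599, 0.0417×(-3.1781)=-0.1324, 0.0417×(-3.1781)=-0.1324, 0.0417×(-3.1781)=-0.1324, 0.0417×(-3.1781)=-0.1324, 0.125×(-2.0794)=-0.2599, 0.125×(-2.0794)=-0.2599, 0.25×(-1.3863)=-0.3466, 0.0833×(-2.4849)=-0.2071.
Sum = -2.2026, so H' = 2.20.

2.20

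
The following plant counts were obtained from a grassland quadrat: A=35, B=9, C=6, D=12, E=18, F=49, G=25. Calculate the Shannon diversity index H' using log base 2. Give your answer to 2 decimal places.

2.51

Total N = 35+9+6+12+18+49+25 = 154, so the proportions are 0.2273, 0.0584, 0.039, 0.0779, 0.1169, 0.3182, 0.1623 (working shown to 4 dp, full precision carried).
Each pᵢ log₂ pᵢ term: 0.2273×(-2.1375)=-0.4858, 0.0584×(-4.0969)=-0.2394, 0.039×(-4.6818)=-0.1824, 0.0779×(-3.6818)=-0.2869, 0.1169×(-3.0969)=-0.3620, 0.3182×(-1.6521)=-0.5257, 0.1623×(-2.6229)=-0.4258.
Sum = -2.5080, so H' = 2.51.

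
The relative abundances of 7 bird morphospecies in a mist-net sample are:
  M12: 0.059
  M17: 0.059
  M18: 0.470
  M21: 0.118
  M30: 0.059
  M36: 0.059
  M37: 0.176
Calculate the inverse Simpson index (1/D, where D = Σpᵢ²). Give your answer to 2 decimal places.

D = 0.059² + 0.059² + 0.47² + 0.118² + 0.059² + 0.059² + 0.176² = 0.0034810 + 0.0034810 + 0.2209000 + 0.0139240 + 0.0034810 + 0.0034810 + 0.0309760 = 0.2797240 (working shown to 7 dp, full precision carried).
So 1/D = 3.57495, i.e. 3.57 to 2 decimal places.

3.57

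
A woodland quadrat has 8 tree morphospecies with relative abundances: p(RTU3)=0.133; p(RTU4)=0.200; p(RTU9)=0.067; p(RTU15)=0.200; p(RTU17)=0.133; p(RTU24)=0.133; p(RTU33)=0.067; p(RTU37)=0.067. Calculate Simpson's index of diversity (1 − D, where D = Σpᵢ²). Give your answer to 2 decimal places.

0.85

D = 0.133² + 0.2² + 0.067² + 0.2² + 0.133² + 0.133² + 0.067² + 0.067² = 0.0177 + 0.0400 + 0.0045 + 0.0400 + 0.0177 + 0.0177 + 0.0045 + 0.0045 = 0.1465 (working shown to 4 dp, full precision carried).
So 1 − D = 0.8535, i.e. 0.85 to 2 decimal places.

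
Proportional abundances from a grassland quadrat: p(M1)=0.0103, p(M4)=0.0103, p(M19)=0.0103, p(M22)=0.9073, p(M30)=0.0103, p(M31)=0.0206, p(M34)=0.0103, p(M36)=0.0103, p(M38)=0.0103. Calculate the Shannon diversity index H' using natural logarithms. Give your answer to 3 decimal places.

0.498

Each pᵢ ln pᵢ term (working shown to 5 dp, full precision carried): 0.0103×(-4.57561)=-0.04713, 0.0103×(-4.57561)=-0.04713, 0.0103×(-4.57561)=-0.04713, 0.9073×(-0.09728)=-0.08826, 0.0103×(-4.57561)=-0.04713, 0.0206×(-3.88246)=-0.07998, 0.0103×(-4.57561)=-0.04713, 0.0103×(-4.57561)=-0.04713, 0.0103×(-4.57561)=-0.04713.
Sum = -0.49814, so H' = 0.498.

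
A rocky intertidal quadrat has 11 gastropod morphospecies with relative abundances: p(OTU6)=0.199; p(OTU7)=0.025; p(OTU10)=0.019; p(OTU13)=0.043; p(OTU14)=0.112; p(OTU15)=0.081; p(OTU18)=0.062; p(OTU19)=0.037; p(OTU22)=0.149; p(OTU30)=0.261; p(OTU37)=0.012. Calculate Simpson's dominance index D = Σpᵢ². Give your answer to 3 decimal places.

0.157

D = 0.199² + 0.025² + 0.019² + 0.043² + 0.112² + 0.081² + 0.062² + 0.037² + 0.149² + 0.261² + 0.012² = 0.03960 + 0.00063 + 0.00036 + 0.00185 + 0.01254 + 0.00656 + 0.00384 + 0.00137 + 0.02220 + 0.06812 + 0.00014 = 0.15722 (working shown to 5 dp, full precision carried).
To 3 decimal places, D = 0.157.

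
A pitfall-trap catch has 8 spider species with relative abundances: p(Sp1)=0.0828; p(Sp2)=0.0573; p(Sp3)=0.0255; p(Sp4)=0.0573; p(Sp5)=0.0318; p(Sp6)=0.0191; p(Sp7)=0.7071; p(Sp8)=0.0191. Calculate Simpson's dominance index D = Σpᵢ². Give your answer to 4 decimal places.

D = 0.0828² + 0.0573² + 0.0255² + 0.0573² + 0.0318² + 0.0191² + 0.7071² + 0.0191² = 0.006856 + 0.003283 + 0.000650 + 0.003283 + 0.001011 + 0.000365 + 0.499990 + 0.000365 = 0.515804 (working shown to 6 dp, full precision carried).
To 4 decimal places, D = 0.5158.

0.5158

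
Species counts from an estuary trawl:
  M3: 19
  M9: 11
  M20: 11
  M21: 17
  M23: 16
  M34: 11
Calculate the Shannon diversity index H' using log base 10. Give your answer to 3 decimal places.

0.767

Total N = 19+11+11+17+16+11 = 85, so the proportions are 0.22353, 0.12941, 0.12941, 0.2, 0.18824, 0.12941 (working shown to 5 dp, full precision carried).
Each pᵢ log₁₀ pᵢ term: 0.22353×(-0.65067)=-0.14544, 0.12941×(-0.88803)=-0.11492, 0.12941×(-0.88803)=-0.11492, 0.2×(-0.69897)=-0.13979, 0.18824×(-0.72530)=-0.13653, 0.12941×(-0.88803)=-0.11492.
Sum = -0.76653, so H' = 0.767.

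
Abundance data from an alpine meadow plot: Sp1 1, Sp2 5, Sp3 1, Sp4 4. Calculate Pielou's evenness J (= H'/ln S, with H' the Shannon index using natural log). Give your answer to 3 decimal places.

0.838

Total N = 1+5+1+4 = 11, so the proportions are 0.09091, 0.45455, 0.09091, 0.36364 (working shown to 5 dp, full precision carried).
H' = −Σ pᵢ ln pᵢ = −((-0.21799) + (-0.35839) + (-0.21799) + (-0.36785)) = 1.16223.
With S = 4 species, ln S = 1.38629, so J = 1.16223/1.38629 = 0.83837, i.e. 0.838 to 3 decimal places.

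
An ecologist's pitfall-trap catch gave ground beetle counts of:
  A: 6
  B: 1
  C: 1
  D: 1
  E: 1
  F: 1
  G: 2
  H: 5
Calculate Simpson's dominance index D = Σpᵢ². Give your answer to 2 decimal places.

Total N = 6+1+1+1+1+1+2+5 = 18, so the proportions are 0.3333, 0.0556, 0.0556, 0.0556, 0.0556, 0.0556, 0.1111, 0.2778 (working shown to 4 dp, full precision carried).
D = 0.3333² + 0.0556² + 0.0556² + 0.0556² + 0.0556² + 0.0556² + 0.1111² + 0.2778² = 0.1111 + 0.0031 + 0.0031 + 0.0031 + 0.0031 + 0.0031 + 0.0123 + 0.0772 = 0.2160.
To 2 decimal places, D = 0.22.

0.22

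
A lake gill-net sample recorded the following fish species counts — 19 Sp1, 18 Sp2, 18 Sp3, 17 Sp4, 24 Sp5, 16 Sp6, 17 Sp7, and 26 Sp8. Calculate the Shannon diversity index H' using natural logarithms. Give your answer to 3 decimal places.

Total N = 19+18+18+17+24+16+17+26 = 155, so the proportions are 0.12258, 0.11613, 0.11613, 0.10968, 0.15484, 0.10323, 0.10968, 0.16774 (working shown to 5 dp, full precision carried).
Each pᵢ ln pᵢ term: 0.12258×(-2.09899)=-0.25730, 0.11613×(-2.15305)=-0.25003, 0.11613×(-2.15305)=-0.25003, 0.10968×(-2.21021)=-0.24241, 0.15484×(-1.86537)=-0.28883, 0.10323×(-2.27084)=-0.23441, 0.10968×(-2.21021)=-0.24241, 0.16774×(-1.78533)=-0.29947.
Sum = -2.06489, so H' = 2.065.

2.065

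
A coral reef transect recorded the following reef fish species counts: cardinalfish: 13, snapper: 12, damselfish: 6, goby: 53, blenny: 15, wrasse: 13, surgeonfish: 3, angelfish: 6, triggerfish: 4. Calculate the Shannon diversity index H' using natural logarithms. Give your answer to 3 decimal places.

Total N = 13+12+6+53+15+13+3+6+4 = 125, so the proportions are 0.104, 0.096, 0.048, 0.424, 0.12, 0.104, 0.024, 0.048, 0.032 (working shown to 5 dp, full precision carried).
Each pᵢ ln pᵢ term: 0.104×(-2.26336)=-0.23539, 0.096×(-2.34341)=-0.22497, 0.048×(-3.03655)=-0.14575, 0.424×(-0.85802)=-0.36380, 0.12×(-2.12026)=-0.25443, 0.104×(-2.26336)=-0.23539, 0.024×(-3.72970)=-0.08951, 0.048×(-3.03655)=-0.14575, 0.032×(-3.44202)=-0.11014.
Sum = -1.80515, so H' = 1.805.

1.805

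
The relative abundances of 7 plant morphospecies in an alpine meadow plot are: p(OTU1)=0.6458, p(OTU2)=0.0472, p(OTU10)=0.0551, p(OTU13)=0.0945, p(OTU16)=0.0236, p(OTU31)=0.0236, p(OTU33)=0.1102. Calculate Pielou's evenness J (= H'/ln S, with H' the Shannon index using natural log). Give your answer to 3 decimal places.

H' = −Σ pᵢ ln pᵢ = −((-0.28239) + (-0.14412) + (-0.15971) + (-0.22294) + (-0.08842) + (-0.08842) + (-0.24304)) = 1.22903 (working shown to 5 dp, full precision carried).
With S = 7 species, ln S = 1.94591, so J = 1.22903/1.94591 = 0.63160, i.e. 0.632 to 3 decimal places.

0.632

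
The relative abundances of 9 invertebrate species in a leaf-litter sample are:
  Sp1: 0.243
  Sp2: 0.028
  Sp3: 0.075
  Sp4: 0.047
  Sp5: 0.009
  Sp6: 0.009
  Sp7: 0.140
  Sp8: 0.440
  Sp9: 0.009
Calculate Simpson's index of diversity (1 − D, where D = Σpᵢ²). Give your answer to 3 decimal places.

D = 0.243² + 0.028² + 0.075² + 0.047² + 0.009² + 0.009² + 0.14² + 0.44² + 0.009² = 0.05905 + 0.00078 + 0.00562 + 0.00221 + 0.00008 + 0.00008 + 0.01960 + 0.19360 + 0.00008 = 0.28111 (working shown to 5 dp, full precision carried).
So 1 − D = 0.71889, i.e. 0.719 to 3 decimal places.

0.719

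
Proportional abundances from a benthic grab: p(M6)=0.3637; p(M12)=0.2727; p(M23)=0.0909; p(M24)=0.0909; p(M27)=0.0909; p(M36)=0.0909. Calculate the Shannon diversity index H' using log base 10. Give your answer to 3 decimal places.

0.692

Each pᵢ log₁₀ pᵢ term (working shown to 5 dp, full precision carried): 0.3637×(-0.43926)=-0.15976, 0.2727×(-0.56431)=-0.15389, 0.0909×(-1.04144)=-0.09467, 0.0909×(-1.04144)=-0.09467, 0.0909×(-1.04144)=-0.09467, 0.0909×(-1.04144)=-0.09467.
Sum = -0.69231, so H' = 0.692.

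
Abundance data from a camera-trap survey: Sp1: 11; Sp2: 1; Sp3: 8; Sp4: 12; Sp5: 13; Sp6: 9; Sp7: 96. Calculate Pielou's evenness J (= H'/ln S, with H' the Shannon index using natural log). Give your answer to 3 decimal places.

0.642

Total N = 11+1+8+12+13+9+96 = 150, so the proportions are 0.07333, 0.00667, 0.05333, 0.08, 0.08667, 0.06, 0.64 (working shown to 5 dp, full precision carried).
H' = −Σ pᵢ ln pᵢ = −((-0.19160) + (-0.03340) + (-0.15633) + (-0.20206) + (-0.21196) + (-0.16880) + (-0.28562)) = 1.24978.
With S = 7 species, ln S = 1.94591, so J = 1.24978/1.94591 = 0.64226, i.e. 0.642 to 3 decimal places.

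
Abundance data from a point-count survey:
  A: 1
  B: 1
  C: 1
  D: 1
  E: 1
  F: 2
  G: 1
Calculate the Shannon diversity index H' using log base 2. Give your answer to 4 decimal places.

2.7500

Total N = 1+1+1+1+1+2+1 = 8, so the proportions are 0.125, 0.125, 0.125, 0.125, 0.125, 0.25, 0.125 (working shown to 6 dp, full precision carried).
Each pᵢ log₂ pᵢ term: 0.125×(-3.000000)=-0.375000, 0.125×(-3.000000)=-0.375000, 0.125×(-3.000000)=-0.375000, 0.125×(-3.000000)=-0.375000, 0.125×(-3.000000)=-0.375000, 0.25×(-2.000000)=-0.500000, 0.125×(-3.000000)=-0.375000.
Sum = -2.750000, so H' = 2.7500.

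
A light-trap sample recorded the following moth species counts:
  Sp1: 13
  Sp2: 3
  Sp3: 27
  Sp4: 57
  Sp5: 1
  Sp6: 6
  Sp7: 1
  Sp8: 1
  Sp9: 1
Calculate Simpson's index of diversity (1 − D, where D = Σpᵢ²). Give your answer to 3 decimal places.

0.653

Total N = 13+3+27+57+1+6+1+1+1 = 110, so the proportions are 0.11818, 0.02727, 0.24545, 0.51818, 0.00909, 0.05455, 0.00909, 0.00909, 0.00909 (working shown to 5 dp, full precision carried).
D = 0.11818² + 0.02727² + 0.24545² + 0.51818² + 0.00909² + 0.05455² + 0.00909² + 0.00909² + 0.00909² = 0.01397 + 0.00074 + 0.06025 + 0.26851 + 0.00008 + 0.00298 + 0.00008 + 0.00008 + 0.00008 = 0.34678.
So 1 − D = 0.65322, i.e. 0.653 to 3 decimal places.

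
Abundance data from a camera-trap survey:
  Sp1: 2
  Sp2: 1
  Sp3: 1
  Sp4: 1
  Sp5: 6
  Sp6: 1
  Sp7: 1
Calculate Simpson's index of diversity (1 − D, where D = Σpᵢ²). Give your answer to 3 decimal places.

Total N = 2+1+1+1+6+1+1 = 13, so the proportions are 0.15385, 0.07692, 0.07692, 0.07692, 0.46154, 0.07692, 0.07692 (working shown to 5 dp, full precision carried).
D = 0.15385² + 0.07692² + 0.07692² + 0.07692² + 0.46154² + 0.07692² + 0.07692² = 0.02367 + 0.00592 + 0.00592 + 0.00592 + 0.21302 + 0.00592 + 0.00592 = 0.26627.
So 1 − D = 0.73373, i.e. 0.734 to 3 decimal places.

0.734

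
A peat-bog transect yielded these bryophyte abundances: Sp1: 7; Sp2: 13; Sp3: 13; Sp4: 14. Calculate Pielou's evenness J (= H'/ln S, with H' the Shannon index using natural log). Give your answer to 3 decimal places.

0.978

Total N = 7+13+13+14 = 47, so the proportions are 0.14894, 0.2766, 0.2766, 0.29787 (working shown to 5 dp, full precision carried).
H' = −Σ pᵢ ln pᵢ = −((-0.28361) + (-0.35548) + (-0.35548) + (-0.36075)) = 1.35532.
With S = 4 species, ln S = 1.38629, so J = 1.35532/1.38629 = 0.97766, i.e. 0.978 to 3 decimal places.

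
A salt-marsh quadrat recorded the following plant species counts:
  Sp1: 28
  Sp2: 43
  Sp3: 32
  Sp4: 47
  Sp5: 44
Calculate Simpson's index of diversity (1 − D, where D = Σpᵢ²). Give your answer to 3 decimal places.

0.793

Total N = 28+43+32+47+44 = 194, so the proportions are 0.14433, 0.22165, 0.16495, 0.24227, 0.2268 (working shown to 5 dp, full precision carried).
D = 0.14433² + 0.22165² + 0.16495² + 0.24227² + 0.2268² = 0.02083 + 0.04913 + 0.02721 + 0.05869 + 0.05144 = 0.20730.
So 1 − D = 0.79270, i.e. 0.793 to 3 decimal places.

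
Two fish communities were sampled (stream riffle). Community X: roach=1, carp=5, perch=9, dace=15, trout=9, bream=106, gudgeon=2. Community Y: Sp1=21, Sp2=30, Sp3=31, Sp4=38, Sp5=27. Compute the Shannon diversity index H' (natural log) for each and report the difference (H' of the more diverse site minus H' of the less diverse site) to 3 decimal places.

0.573

Community X: N=147, proportions 0.0068, 0.03401, 0.06122, 0.10204, 0.06122, 0.72109, 0.01361, giving H' = 1.01813 (working shown to 5 dp, full precision carried).
Community Y: N=147, proportions 0.14286, 0.20408, 0.21088, 0.2585, 0.18367, giving H' = 1.59152.
Difference = |1.01813 − 1.59152| = 0.57339, i.e. 0.573 to 3 decimal places.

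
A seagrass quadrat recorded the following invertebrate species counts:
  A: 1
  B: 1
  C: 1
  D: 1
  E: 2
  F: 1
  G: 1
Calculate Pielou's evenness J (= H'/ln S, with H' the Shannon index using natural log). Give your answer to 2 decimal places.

0.98

Total N = 1+1+1+1+2+1+1 = 8, so the proportions are 0.125, 0.125, 0.125, 0.125, 0.25, 0.125, 0.125 (working shown to 4 dp, full precision carried).
H' = −Σ pᵢ ln pᵢ = −((-0.2599) + (-0.2599) + (-0.2599) + (-0.2599) + (-0.3466) + (-0.2599) + (-0.2599)) = 1.9062.
With S = 7 species, ln S = 1.9459, so J = 1.9062/1.9459 = 0.9796, i.e. 0.98 to 2 decimal places.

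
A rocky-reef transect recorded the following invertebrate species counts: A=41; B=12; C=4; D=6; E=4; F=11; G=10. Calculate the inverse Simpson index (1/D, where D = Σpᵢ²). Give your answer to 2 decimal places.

3.66

Total N = 41+12+4+6+4+11+10 = 88, so the proportions are 0.465909, 0.136364, 0.045455, 0.068182, 0.045455, 0.125, 0.113636 (working shown to 6 dp, full precision carried).
D = 0.465909² + 0.136364² + 0.045455² + 0.068182² + 0.045455² + 0.125² + 0.113636² = 0.217071 + 0.018595 + 0.002066 + 0.004649 + 0.002066 + 0.015625 + 0.012913 = 0.272986.
So 1/D = 3.6632, i.e. 3.66 to 2 decimal places.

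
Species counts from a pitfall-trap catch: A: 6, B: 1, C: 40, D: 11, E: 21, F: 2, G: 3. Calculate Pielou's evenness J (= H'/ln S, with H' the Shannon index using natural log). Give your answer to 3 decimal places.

Total N = 6+1+40+11+21+2+3 = 84, so the proportions are 0.07143, 0.0119, 0.47619, 0.13095, 0.25, 0.02381, 0.03571 (working shown to 5 dp, full precision carried).
H' = −Σ pᵢ ln pᵢ = −((-0.18850) + (-0.05275) + (-0.35330) + (-0.26622) + (-0.34657) + (-0.08899) + (-0.11901)) = 1.41534.
With S = 7 species, ln S = 1.94591, so J = 1.41534/1.94591 = 0.72734, i.e. 0.727 to 3 decimal places.

0.727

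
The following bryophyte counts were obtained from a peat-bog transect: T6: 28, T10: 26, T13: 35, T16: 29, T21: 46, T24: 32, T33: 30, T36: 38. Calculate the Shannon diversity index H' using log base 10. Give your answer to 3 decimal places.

0.896

Total N = 28+26+35+29+46+32+30+38 = 264, so the proportions are 0.10606, 0.09848, 0.13258, 0.10985, 0.17424, 0.12121, 0.11364, 0.14394 (working shown to 5 dp, full precision carried).
Each pᵢ log₁₀ pᵢ term: 0.10606×(-0.97445)=-0.10335, 0.09848×(-1.00663)=-0.09914, 0.13258×(-0.87754)=-0.11634, 0.10985×(-0.95921)=-0.10537, 0.17424×(-0.75885)=-0.13222, 0.12121×(-0.91645)=-0.11109, 0.11364×(-0.94448)=-0.10733, 0.14394×(-0.84182)=-0.12117.
Sum = -0.89600, so H' = 0.896.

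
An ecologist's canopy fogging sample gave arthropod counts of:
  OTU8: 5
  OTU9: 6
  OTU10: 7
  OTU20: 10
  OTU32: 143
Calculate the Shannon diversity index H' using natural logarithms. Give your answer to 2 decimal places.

Total N = 5+6+7+10+143 = 171, so the proportions are 0.0292, 0.0351, 0.0409, 0.0585, 0.8363 (working shown to 4 dp, full precision carried).
Each pᵢ ln pᵢ term: 0.0292×(-3.5322)=-0.1033, 0.0351×(-3.3499)=-0.1175, 0.0409×(-3.1958)=-0.1308, 0.0585×(-2.8391)=-0.1660, 0.8363×(-0.1788)=-0.1495.
Sum = -0.6672, so H' = 0.67.

0.67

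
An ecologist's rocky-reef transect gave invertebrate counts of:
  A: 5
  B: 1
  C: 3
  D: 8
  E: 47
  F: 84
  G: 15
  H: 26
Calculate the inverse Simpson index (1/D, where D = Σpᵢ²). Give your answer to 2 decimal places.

Total N = 5+1+3+8+47+84+15+26 = 189, so the proportions are 0.026455, 0.005291, 0.015873, 0.042328, 0.248677, 0.444444, 0.079365, 0.137566 (working shown to 6 dp, full precision carried).
D = 0.026455² + 0.005291² + 0.015873² + 0.042328² + 0.248677² + 0.444444² + 0.079365² + 0.137566² = 0.000700 + 0.000028 + 0.000252 + 0.001792 + 0.061840 + 0.197531 + 0.006299 + 0.018924 = 0.287366.
So 1/D = 3.4799, i.e. 3.48 to 2 decimal places.

3.48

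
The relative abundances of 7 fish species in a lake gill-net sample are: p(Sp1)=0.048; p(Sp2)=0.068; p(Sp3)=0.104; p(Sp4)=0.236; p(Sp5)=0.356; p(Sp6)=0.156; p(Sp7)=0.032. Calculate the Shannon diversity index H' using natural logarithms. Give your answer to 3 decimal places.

1.672

Each pᵢ ln pᵢ term (working shown to 5 dp, full precision carried): 0.048×(-3.03655)=-0.14575, 0.068×(-2.68825)=-0.18280, 0.104×(-2.26336)=-0.23539, 0.236×(-1.44392)=-0.34077, 0.356×(-1.03282)=-0.36769, 0.156×(-1.85790)=-0.28983, 0.032×(-3.44202)=-0.11014.
Sum = -1.67237, so H' = 1.672.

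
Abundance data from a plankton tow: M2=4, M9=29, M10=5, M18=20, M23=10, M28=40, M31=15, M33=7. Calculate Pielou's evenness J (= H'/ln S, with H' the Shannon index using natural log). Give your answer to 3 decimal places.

0.876

Total N = 4+29+5+20+10+40+15+7 = 130, so the proportions are 0.03077, 0.22308, 0.03846, 0.15385, 0.07692, 0.30769, 0.11538, 0.05385 (working shown to 5 dp, full precision carried).
H' = −Σ pᵢ ln pᵢ = −((-0.10712) + (-0.33467) + (-0.12531) + (-0.28797) + (-0.19730) + (-0.36266) + (-0.24917) + (-0.15732)) = 1.82152.
With S = 8 species, ln S = 2.07944, so J = 1.82152/2.07944 = 0.87597, i.e. 0.876 to 3 decimal places.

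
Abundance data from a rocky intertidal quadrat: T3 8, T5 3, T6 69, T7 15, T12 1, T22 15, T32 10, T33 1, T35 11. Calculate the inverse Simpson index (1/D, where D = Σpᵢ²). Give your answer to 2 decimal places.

Total N = 8+3+69+15+1+15+10+1+11 = 133, so the proportions are 0.06015, 0.022556, 0.518797, 0.112782, 0.007519, 0.112782, 0.075188, 0.007519, 0.082707 (working shown to 6 dp, full precision carried).
D = 0.06015² + 0.022556² + 0.518797² + 0.112782² + 0.007519² + 0.112782² + 0.075188² + 0.007519² + 0.082707² = 0.003618 + 0.000509 + 0.269150 + 0.012720 + 0.000057 + 0.012720 + 0.005653 + 0.000057 + 0.006840 = 0.311323.
So 1/D = 3.2121, i.e. 3.21 to 2 decimal places.

3.21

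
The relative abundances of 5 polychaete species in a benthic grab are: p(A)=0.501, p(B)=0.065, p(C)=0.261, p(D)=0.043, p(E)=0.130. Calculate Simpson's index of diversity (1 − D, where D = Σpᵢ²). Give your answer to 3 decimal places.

0.658

D = 0.501² + 0.065² + 0.261² + 0.043² + 0.13² = 0.25100 + 0.00423 + 0.06812 + 0.00185 + 0.01690 = 0.34210 (working shown to 5 dp, full precision carried).
So 1 − D = 0.65790, i.e. 0.658 to 3 decimal places.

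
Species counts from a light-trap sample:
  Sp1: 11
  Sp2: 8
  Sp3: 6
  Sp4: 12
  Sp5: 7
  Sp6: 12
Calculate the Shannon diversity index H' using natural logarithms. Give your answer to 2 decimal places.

1.76

Total N = 11+8+6+12+7+12 = 56, so the proportions are 0.1964, 0.1429, 0.1071, 0.2143, 0.125, 0.2143 (working shown to 4 dp, full precision carried).
Each pᵢ ln pᵢ term: 0.1964×(-1.6275)=-0.3197, 0.1429×(-1.9459)=-0.2780, 0.1071×(-2.2336)=-0.2393, 0.2143×(-1.5404)=-0.3301, 0.125×(-2.0794)=-0.2599, 0.2143×(-1.5404)=-0.3301.
Sum = -1.7571, so H' = 1.76.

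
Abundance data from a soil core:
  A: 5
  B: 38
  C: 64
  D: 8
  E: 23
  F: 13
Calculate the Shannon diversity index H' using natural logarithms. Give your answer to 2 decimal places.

Total N = 5+38+64+8+23+13 = 151, so the proportions are 0.0331, 0.2517, 0.4238, 0.053, 0.1523, 0.0861 (working shown to 4 dp, full precision carried).
Each pᵢ ln pᵢ term: 0.0331×(-3.4078)=-0.1128, 0.2517×(-1.3797)=-0.3472, 0.4238×(-0.8584)=-0.3638, 0.053×(-2.9378)=-0.1556, 0.1523×(-1.8818)=-0.2866, 0.0861×(-2.4523)=-0.2111.
Sum = -1.4773, so H' = 1.48.

1.48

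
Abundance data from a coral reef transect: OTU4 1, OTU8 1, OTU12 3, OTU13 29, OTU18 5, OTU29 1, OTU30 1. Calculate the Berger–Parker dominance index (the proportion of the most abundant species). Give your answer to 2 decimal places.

0.71

Total N = 1+1+3+29+5+1+1 = 41, so the proportions are 0.0244, 0.0244, 0.0732, 0.7073, 0.122, 0.0244, 0.0244 (working shown to 4 dp, full precision carried).
The largest proportion is 0.7073, i.e. d = 0.71 to 2 decimal places.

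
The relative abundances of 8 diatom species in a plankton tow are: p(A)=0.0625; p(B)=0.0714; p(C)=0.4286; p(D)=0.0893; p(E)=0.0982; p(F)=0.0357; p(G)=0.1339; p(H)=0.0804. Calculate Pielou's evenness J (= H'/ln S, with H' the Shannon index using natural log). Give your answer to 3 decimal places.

0.846

H' = −Σ pᵢ ln pᵢ = −((-0.17329) + (-0.18846) + (-0.36312) + (-0.21573) + (-0.22790) + (-0.11897) + (-0.26923) + (-0.20267)) = 1.75936 (working shown to 5 dp, full precision carried).
With S = 8 species, ln S = 2.07944, so J = 1.75936/2.07944 = 0.84607, i.e. 0.846 to 3 decimal places.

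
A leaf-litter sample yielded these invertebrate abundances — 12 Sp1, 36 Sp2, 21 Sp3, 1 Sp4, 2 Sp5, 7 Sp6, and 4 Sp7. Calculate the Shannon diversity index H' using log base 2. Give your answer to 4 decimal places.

Total N = 12+36+21+1+2+7+4 = 83, so the proportions are 0.144578, 0.433735, 0.253012, 0.012048, 0.024096, 0.084337, 0.048193 (working shown to 6 dp, full precision carried).
Each pᵢ log₂ pᵢ term: 0.144578×(-2.790077)=-0.403385, 0.433735×(-1.205114)=-0.522700, 0.253012×(-1.982722)=-0.501653, 0.012048×(-6.375039)=-0.076808, 0.024096×(-5.375039)=-0.129519, 0.084337×(-3.567685)=-0.300889, 0.048193×(-4.375039)=-0.210845.
Sum = -2.145798, so H' = 2.1458.

2.1458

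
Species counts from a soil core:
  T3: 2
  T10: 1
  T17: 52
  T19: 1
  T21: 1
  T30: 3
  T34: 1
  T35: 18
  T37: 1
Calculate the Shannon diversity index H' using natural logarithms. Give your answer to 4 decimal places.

1.1049

Total N = 2+1+52+1+1+3+1+18+1 = 80, so the proportions are 0.025, 0.0125, 0.65, 0.0125, 0.0125, 0.0375, 0.0125, 0.225, 0.0125 (working shown to 6 dp, full precision carried).
Each pᵢ ln pᵢ term: 0.025×(-3.688879)=-0.092222, 0.0125×(-4.382027)=-0.054775, 0.65×(-0.430783)=-0.280009, 0.0125×(-4.382027)=-0.054775, 0.0125×(-4.382027)=-0.054775, 0.0375×(-3.283414)=-0.123128, 0.0125×(-4.382027)=-0.054775, 0.225×(-1.491655)=-0.335622, 0.0125×(-4.382027)=-0.054775.
Sum = -1.104858, so H' = 1.1049.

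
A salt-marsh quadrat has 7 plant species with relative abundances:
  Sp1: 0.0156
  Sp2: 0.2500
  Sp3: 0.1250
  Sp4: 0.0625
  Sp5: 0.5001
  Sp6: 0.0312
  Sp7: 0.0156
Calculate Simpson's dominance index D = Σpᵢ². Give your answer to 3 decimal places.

D = 0.0156² + 0.25² + 0.125² + 0.0625² + 0.5001² + 0.0312² + 0.0156² = 0.00024 + 0.06250 + 0.01562 + 0.00391 + 0.25010 + 0.00097 + 0.00024 = 0.33359 (working shown to 5 dp, full precision carried).
To 3 decimal places, D = 0.334.

0.334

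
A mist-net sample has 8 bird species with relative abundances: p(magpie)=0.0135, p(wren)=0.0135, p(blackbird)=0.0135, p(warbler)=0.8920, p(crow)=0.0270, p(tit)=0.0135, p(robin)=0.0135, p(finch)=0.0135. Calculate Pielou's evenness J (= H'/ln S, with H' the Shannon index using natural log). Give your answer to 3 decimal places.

0.264

H' = −Σ pᵢ ln pᵢ = −((-0.05812) + (-0.05812) + (-0.05812) + (-0.10195) + (-0.09752) + (-0.05812) + (-0.05812) + (-0.05812)) = 0.54818 (working shown to 5 dp, full precision carried).
With S = 8 species, ln S = 2.07944, so J = 0.54818/2.07944 = 0.26362, i.e. 0.264 to 3 decimal places.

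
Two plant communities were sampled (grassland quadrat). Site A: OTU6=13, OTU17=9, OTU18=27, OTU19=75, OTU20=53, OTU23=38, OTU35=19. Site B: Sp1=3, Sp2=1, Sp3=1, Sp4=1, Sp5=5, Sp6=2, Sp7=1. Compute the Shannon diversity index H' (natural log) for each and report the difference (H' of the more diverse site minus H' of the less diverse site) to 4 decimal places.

0.0053

Site A: N=234, proportions 0.055556, 0.038462, 0.115385, 0.320513, 0.226496, 0.162393, 0.081197, giving H' = 1.735164 (working shown to 6 dp, full precision carried).
Site B: N=14, proportions 0.214286, 0.071429, 0.071429, 0.071429, 0.357143, 0.142857, 0.071429, giving H' = 1.729820.
Difference = |1.735164 − 1.729820| = 0.005344, i.e. 0.0053 to 4 decimal places.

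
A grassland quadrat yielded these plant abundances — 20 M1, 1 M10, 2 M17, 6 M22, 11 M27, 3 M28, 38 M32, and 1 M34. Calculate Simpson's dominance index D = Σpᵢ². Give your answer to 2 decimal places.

Total N = 20+1+2+6+11+3+38+1 = 82, so the proportions are 0.2439, 0.0122, 0.0244, 0.0732, 0.1341, 0.0366, 0.4634, 0.0122 (working shown to 4 dp, full precision carried).
D = 0.2439² + 0.0122² + 0.0244² + 0.0732² + 0.1341² + 0.0366² + 0.4634² + 0.0122² = 0.0595 + 0.0001 + 0.0006 + 0.0054 + 0.0180 + 0.0013 + 0.2148 + 0.0001 = 0.2998.
To 2 decimal places, D = 0.30.

0.30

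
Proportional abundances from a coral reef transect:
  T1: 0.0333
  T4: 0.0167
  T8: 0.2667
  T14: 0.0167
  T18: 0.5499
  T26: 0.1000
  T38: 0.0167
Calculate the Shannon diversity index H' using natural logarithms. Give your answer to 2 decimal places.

Each pᵢ ln pᵢ term (working shown to 4 dp, full precision carried): 0.0333×(-3.4022)=-0.1133, 0.0167×(-4.0923)=-0.0683, 0.2667×(-1.3216)=-0.3525, 0.0167×(-4.0923)=-0.0683, 0.5499×(-0.5980)=-0.3289, 0.1×(-2.3026)=-0.2303, 0.0167×(-4.0923)=-0.0683.
Sum = -1.2299, so H' = 1.23.

1.23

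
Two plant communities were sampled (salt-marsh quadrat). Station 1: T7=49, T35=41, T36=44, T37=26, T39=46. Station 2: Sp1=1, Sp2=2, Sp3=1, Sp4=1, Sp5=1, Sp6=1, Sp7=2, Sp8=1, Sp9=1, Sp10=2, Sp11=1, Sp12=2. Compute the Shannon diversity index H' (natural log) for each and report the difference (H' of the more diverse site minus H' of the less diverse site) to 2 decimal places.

Station 1: N=206, proportions 0.2379, 0.199, 0.2136, 0.1262, 0.2233, giving H' = 1.5886 (working shown to 4 dp, full precision carried).
Station 2: N=16, proportions 0.0625, 0.125, 0.0625, 0.0625, 0.0625, 0.0625, 0.125, 0.0625, 0.0625, 0.125, 0.0625, 0.125, giving H' = 2.4260.
Difference = |1.5886 − 2.4260| = 0.8374, i.e. 0.84 to 2 decimal places.

0.84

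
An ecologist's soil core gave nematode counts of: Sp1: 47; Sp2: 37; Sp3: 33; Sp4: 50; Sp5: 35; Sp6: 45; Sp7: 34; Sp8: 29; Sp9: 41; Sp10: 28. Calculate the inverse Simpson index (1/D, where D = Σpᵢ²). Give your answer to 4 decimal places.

Total N = 47+37+33+50+35+45+34+29+41+28 = 379, so the proportions are 0.12401055, 0.09762533, 0.08707124, 0.13192612, 0.09234828, 0.11873351, 0.08970976, 0.07651715, 0.10817942, 0.07387863 (working shown to 8 dp, full precision carried).
D = 0.12401055² + 0.09762533² + 0.08707124² + 0.13192612² + 0.09234828² + 0.11873351² + 0.08970976² + 0.07651715² + 0.10817942² + 0.07387863² = 0.01537862 + 0.00953071 + 0.00758140 + 0.01740450 + 0.00852821 + 0.01409765 + 0.00804784 + 0.00585487 + 0.01170279 + 0.00545805 = 0.10358463.
So 1/D = 9.653942, i.e. 9.6539 to 4 decimal places.

9.6539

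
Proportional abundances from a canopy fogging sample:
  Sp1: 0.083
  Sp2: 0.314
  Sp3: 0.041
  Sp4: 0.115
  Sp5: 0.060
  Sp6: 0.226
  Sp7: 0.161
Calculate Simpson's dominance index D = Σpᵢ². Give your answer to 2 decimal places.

0.20

D = 0.083² + 0.314² + 0.041² + 0.115² + 0.06² + 0.226² + 0.161² = 0.0069 + 0.0986 + 0.0017 + 0.0132 + 0.0036 + 0.0511 + 0.0259 = 0.2010 (working shown to 4 dp, full precision carried).
To 2 decimal places, D = 0.20.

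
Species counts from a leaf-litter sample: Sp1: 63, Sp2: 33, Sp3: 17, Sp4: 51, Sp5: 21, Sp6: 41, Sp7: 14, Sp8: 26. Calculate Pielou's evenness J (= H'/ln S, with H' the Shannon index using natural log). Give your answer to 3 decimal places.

0.944

Total N = 63+33+17+51+21+41+14+26 = 266, so the proportions are 0.23684, 0.12406, 0.06391, 0.19173, 0.07895, 0.15414, 0.05263, 0.09774 (working shown to 5 dp, full precision carried).
H' = −Σ pᵢ ln pᵢ = −((-0.34114) + (-0.25891) + (-0.17577) + (-0.31667) + (-0.20045) + (-0.28822) + (-0.15497) + (-0.22729)) = 1.96343.
With S = 8 species, ln S = 2.07944, so J = 1.96343/2.07944 = 0.94421, i.e. 0.944 to 3 decimal places.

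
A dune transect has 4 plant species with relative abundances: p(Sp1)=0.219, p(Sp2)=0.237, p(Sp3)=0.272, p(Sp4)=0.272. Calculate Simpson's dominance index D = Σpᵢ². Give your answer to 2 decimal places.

0.25

D = 0.219² + 0.237² + 0.272² + 0.272² = 0.0480 + 0.0562 + 0.0740 + 0.0740 = 0.2521 (working shown to 4 dp, full precision carried).
To 2 decimal places, D = 0.25.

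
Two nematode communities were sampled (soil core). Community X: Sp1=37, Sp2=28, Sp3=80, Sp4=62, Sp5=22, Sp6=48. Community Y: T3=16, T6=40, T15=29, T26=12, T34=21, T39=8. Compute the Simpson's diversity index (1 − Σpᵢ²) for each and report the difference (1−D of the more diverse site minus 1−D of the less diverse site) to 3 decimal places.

0.013

Community X: N=277, proportions 0.133574, 0.101083, 0.288809, 0.223827, 0.079422, 0.173285, giving 1−D = 0.802096 (working shown to 6 dp, full precision carried).
Community Y: N=126, proportions 0.126984, 0.31746, 0.230159, 0.095238, 0.166667, 0.063492, giving 1−D = 0.789242.
Difference = |0.802096 − 0.789242| = 0.012854, i.e. 0.013 to 3 decimal places.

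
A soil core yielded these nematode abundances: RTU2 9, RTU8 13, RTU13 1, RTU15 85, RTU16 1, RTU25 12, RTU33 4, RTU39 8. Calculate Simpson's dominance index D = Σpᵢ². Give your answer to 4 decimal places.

Total N = 9+13+1+85+1+12+4+8 = 133, so the proportions are 0.067669, 0.097744, 0.007519, 0.639098, 0.007519, 0.090226, 0.030075, 0.06015 (working shown to 6 dp, full precision carried).
D = 0.067669² + 0.097744² + 0.007519² + 0.639098² + 0.007519² + 0.090226² + 0.030075² + 0.06015² = 0.004579 + 0.009554 + 0.000057 + 0.408446 + 0.000057 + 0.008141 + 0.000905 + 0.003618 = 0.435355.
To 4 decimal places, D = 0.4354.

0.4354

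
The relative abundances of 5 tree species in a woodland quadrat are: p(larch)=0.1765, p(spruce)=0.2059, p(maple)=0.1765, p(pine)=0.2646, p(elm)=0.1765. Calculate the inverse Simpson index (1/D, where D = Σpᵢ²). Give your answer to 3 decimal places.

4.858

D = 0.1765² + 0.2059² + 0.1765² + 0.2646² + 0.1765² = 0.0311522 + 0.0423948 + 0.0311522 + 0.0700132 + 0.0311522 = 0.2058647 (working shown to 7 dp, full precision carried).
So 1/D = 4.85756, i.e. 4.858 to 3 decimal places.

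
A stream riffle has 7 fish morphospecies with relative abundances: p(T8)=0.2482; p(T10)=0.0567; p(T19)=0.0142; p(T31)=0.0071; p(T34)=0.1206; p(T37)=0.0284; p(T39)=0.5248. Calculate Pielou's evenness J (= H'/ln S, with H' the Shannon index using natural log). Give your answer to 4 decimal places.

0.6674

H' = −Σ pᵢ ln pᵢ = −((-0.345872) + (-0.162728) + (-0.060414) + (-0.035128) + (-0.255102) + (-0.101143) + (-0.338359)) = 1.298746 (working shown to 6 dp, full precision carried).
With S = 7 species, ln S = 1.945910, so J = 1.298746/1.945910 = 0.667423, i.e. 0.6674 to 4 decimal places.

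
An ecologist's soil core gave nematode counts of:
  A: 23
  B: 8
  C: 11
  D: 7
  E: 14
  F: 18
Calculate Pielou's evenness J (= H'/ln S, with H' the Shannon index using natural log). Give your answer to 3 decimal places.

Total N = 23+8+11+7+14+18 = 81, so the proportions are 0.28395, 0.09877, 0.1358, 0.08642, 0.17284, 0.22222 (working shown to 5 dp, full precision carried).
H' = −Σ pᵢ ln pᵢ = −((-0.35748) + (-0.22864) + (-0.27114) + (-0.21160) + (-0.30340) + (-0.33424)) = 1.70650.
With S = 6 species, ln S = 1.79176, so J = 1.70650/1.79176 = 0.95242, i.e. 0.952 to 3 decimal places.

0.952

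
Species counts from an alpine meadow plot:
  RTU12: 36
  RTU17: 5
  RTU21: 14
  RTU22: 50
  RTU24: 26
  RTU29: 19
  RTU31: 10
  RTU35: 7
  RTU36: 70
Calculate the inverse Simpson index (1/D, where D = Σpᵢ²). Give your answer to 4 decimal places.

5.5596

Total N = 36+5+14+50+26+19+10+7+70 = 237, so the proportions are 0.15189873, 0.02109705, 0.05907173, 0.21097046, 0.10970464, 0.08016878, 0.04219409, 0.02953586, 0.29535865 (working shown to 8 dp, full precision carried).
D = 0.15189873² + 0.02109705² + 0.05907173² + 0.21097046² + 0.10970464² + 0.08016878² + 0.04219409² + 0.02953586² + 0.29535865² = 0.02307323 + 0.00044509 + 0.00348947 + 0.04450854 + 0.01203511 + 0.00642703 + 0.00178034 + 0.00087237 + 0.08723673 = 0.17986790.
So 1/D = 5.559636, i.e. 5.5596 to 4 decimal places.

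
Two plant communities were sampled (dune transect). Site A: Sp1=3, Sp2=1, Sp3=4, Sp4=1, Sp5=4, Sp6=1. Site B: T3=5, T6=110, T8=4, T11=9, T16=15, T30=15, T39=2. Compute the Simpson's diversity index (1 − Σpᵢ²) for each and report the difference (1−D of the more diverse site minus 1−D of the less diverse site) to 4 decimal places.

0.2707

Site A: N=14, proportions 0.214286, 0.071429, 0.285714, 0.071429, 0.285714, 0.071429, giving 1−D = 0.775510 (working shown to 6 dp, full precision carried).
Site B: N=160, proportions 0.03125, 0.6875, 0.025, 0.05625, 0.09375, 0.09375, 0.0125, giving 1−D = 0.504844.
Difference = |0.775510 − 0.504844| = 0.270666, i.e. 0.2707 to 4 decimal places.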